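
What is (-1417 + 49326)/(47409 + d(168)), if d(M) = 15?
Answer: 47909/47424 ≈ 1.0102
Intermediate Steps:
(-1417 + 49326)/(47409 + d(168)) = (-1417 + 49326)/(47409 + 15) = 47909/47424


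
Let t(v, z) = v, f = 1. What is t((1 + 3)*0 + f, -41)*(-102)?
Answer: -102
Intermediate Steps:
t((1 + 3)*0 + f, -41)*(-102) = ((1 + 3)*0 + 1)*(-102) = (4*0 + 1)*(-102) = (0 + 1)*(-102) = 1*(-102) = -102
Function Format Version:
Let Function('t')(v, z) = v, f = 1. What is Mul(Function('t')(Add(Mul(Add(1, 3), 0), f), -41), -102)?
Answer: -102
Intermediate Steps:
Mul(Function('t')(Add(Mul(Add(1, 3), 0), f), -41), -102) = Mul(Add(Mul(Add(1, 3), 0), 1), -102) = Mul(Add(Mul(4, 0), 1), -102) = Mul(Add(0, 1), -102) = Mul(1, -102) = -102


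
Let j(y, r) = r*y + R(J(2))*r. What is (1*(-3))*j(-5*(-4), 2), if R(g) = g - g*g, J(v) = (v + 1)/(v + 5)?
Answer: -5952/49 ≈ -121.47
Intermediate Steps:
J(v) = (1 + v)/(5 + v)
R(g) = g - g²
j(y, r) = 12*r/49 + r*y (j(y, r) = r*y + (((1 + 2)/(5 + 2))*(1 - (1 + 2)/(5 + 2)))*r = r*y + ((3/7)*(1 - 3/7))*r = r*y + (((⅐)*3)*(1 - 3/7))*r = r*y + (3*(1 - 1*3/7)/7)*r = r*y + (3*(1 - 3/7)/7)*r = r*y + ((3/7)*(4/7))*r = r*y + 12*r/49 = 12*r/49 + r*y)
(1*(-3))*j(-5*(-4), 2) = (1*(-3))*((1/49)*2*(12 + 49*(-5*(-4)))) = -3*2*(12 + 49*20)/49 = -3*2*(12 + 980)/49 = -3*2*992/49 = -3*1984/49 = -5952/49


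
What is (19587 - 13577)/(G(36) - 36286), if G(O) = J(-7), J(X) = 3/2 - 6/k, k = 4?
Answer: -3005/18143 ≈ -0.16563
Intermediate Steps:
J(X) = 0 (J(X) = 3/2 - 6/4 = 3*(½) - 6*¼ = 3/2 - 3/2 = 0)
G(O) = 0
(19587 - 13577)/(G(36) - 36286) = (19587 - 13577)/(0 - 36286) = 6010/(-36286) = 6010*(-1/36286) = -3005/18143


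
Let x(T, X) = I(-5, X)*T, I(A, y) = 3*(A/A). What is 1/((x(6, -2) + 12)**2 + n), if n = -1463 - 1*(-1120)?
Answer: 1/557 ≈ 0.0017953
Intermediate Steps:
n = -343 (n = -1463 + 1120 = -343)
I(A, y) = 3 (I(A, y) = 3*1 = 3)
x(T, X) = 3*T
1/((x(6, -2) + 12)**2 + n) = 1/((3*6 + 12)**2 - 343) = 1/((18 + 12)**2 - 343) = 1/(30**2 - 343) = 1/(900 - 343) = 1/557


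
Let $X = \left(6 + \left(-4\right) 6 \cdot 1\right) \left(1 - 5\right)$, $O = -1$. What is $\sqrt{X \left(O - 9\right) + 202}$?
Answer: $i \sqrt{518} \approx 22.76 i$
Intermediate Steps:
$X = 72$ ($X = \left(6 - 24\right) \left(-4\right) = \left(-18\right) \left(-4\right) = 72$)
$\sqrt{X \left(O - 9\right) + 202} = \sqrt{72 \left(-1 - 9\right) + 202} = \sqrt{72 \left(-10\right) + 202} = \sqrt{-720 + 202} = \sqrt{-518} = i \sqrt{518}$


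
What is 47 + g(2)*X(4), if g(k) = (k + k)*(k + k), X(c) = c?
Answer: 111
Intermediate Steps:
g(k) = 4*k² (g(k) = (2*k)*(2*k) = 4*k²)
47 + g(2)*X(4) = 47 + (4*2²)*4 = 47 + (4*4)*4 = 47 + 16*4 = 47 + 64 = 111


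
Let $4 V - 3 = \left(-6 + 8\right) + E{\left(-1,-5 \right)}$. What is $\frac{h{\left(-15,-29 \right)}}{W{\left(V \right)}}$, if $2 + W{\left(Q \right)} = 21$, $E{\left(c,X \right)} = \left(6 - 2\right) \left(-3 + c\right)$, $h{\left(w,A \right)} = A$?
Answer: $- \frac{29}{19} \approx -1.5263$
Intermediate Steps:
$E{\left(c,X \right)} = -12 + 4 c$ ($E{\left(c,X \right)} = 4 \left(-3 + c\right) = -12 + 4 c$)
$V = - \frac{11}{4}$ ($V = \frac{3}{4} + \frac{\left(-6 + 8\right) + \left(-12 + 4 \left(-1\right)\right)}{4} = \frac{3}{4} + \frac{2 - 16}{4} = \frac{3}{4} + \frac{1}{4} \left(-14\right) = \frac{3}{4} - \frac{7}{2} = - \frac{11}{4} \approx -2.75$)
$W{\left(Q \right)} = 19$ ($W{\left(Q \right)} = -2 + 21 = 19$)
$\frac{h{\left(-15,-29 \right)}}{W{\left(V \right)}} = - \frac{29}{19}$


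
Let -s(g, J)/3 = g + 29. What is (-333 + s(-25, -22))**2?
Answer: 119025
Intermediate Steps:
s(g, J) = -87 - 3*g (s(g, J) = -3*(g + 29) = -3*(29 + g) = -87 - 3*g)
(-333 + s(-25, -22))**2 = (-333 + (-87 - 3*(-25)))**2 = (-333 + (-87 + 75))**2 = (-333 - 12)**2 = (-345)**2 = 119025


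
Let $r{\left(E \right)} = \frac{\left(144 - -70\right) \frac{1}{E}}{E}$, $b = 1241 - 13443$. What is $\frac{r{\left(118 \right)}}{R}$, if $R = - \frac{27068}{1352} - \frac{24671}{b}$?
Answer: $- \frac{110324383}{129201032708} \approx -0.0008539$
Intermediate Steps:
$b = -12202$ ($b = 1241 - 13443 = -12202$)
$r{\left(E \right)} = \frac{214}{E^{2}}$ ($r{\left(E \right)} = \frac{\left(144 + 70\right) \frac{1}{E}}{E} = \frac{214 \frac{1}{E}}{E} = \frac{214}{E^{2}}$)
$R = - \frac{18558034}{1031069}$ ($R = - \frac{27068}{1352} - \frac{24671}{-12202} = \left(-27068\right) \frac{1}{1352} - - \frac{24671}{12202} = - \frac{6767}{338} + \frac{24671}{12202} = - \frac{18558034}{1031069} \approx -17.999$)
$\frac{r{\left(118 \right)}}{R} = \frac{214 \cdot \frac{1}{13924}}{- \frac{18558034}{1031069}} = 214 \cdot \frac{1}{13924} \left(- \frac{1031069}{18558034}\right) = \frac{107}{6962} \left(- \frac{1031069}{18558034}\right) = - \frac{110324383}{129201032708}$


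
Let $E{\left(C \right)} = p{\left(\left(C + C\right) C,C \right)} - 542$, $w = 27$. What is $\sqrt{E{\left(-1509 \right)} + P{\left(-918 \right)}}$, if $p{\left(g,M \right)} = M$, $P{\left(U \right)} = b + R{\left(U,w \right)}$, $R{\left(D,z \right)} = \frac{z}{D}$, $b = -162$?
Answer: $\frac{i \sqrt{2558262}}{34} \approx 47.043 i$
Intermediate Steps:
$P{\left(U \right)} = -162 + \frac{27}{U}$
$E{\left(C \right)} = -542 + C$ ($E{\left(C \right)} = C - 542 = -542 + C$)
$\sqrt{E{\left(-1509 \right)} + P{\left(-918 \right)}} = \sqrt{\left(-542 - 1509\right) - \left(162 - \frac{27}{-918}\right)} = \sqrt{-2051 + \left(-162 + 27 \left(- \frac{1}{918}\right)\right)} = \sqrt{-2051 - \frac{5509}{34}} = \sqrt{- \frac{75243}{34}} = \frac{i \sqrt{2558262}}{34}$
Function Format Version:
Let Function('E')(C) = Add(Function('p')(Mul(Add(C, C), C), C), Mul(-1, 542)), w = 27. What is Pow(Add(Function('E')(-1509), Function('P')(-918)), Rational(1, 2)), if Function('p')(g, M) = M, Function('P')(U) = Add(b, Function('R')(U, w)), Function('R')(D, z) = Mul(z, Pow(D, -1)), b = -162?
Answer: Mul(Rational(1, 34), I, Pow(2558262, Rational(1, 2))) ≈ Mul(47.043, I)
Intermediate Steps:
Function('P')(U) = Add(-162, Mul(27, Pow(U, -1)))
Function('E')(C) = Add(-542, C) (Function('E')(C) = Add(C, Mul(-1, 542)) = Add(C, -542) = Add(-542, C))
Pow(Add(Function('E')(-1509), Function('P')(-918)), Rational(1, 2)) = Pow(Add(Add(-542, -1509), Add(-162, Mul(27, Pow(-918, -1)))), Rational(1, 2)) = Pow(Add(-2051, Add(-162, Mul(27, Rational(-1, 918)))), Rational(1, 2)) = Pow(Add(-2051, Add(-162, Rational(-1, 34))), Rational(1, 2)) = Pow(Add(-2051, Rational(-5509, 34)), Rational(1, 2)) = Pow(Rational(-75243, 34), Rational(1, 2)) = Mul(Rational(1, 34), I, Pow(2558262, Rational(1, 2)))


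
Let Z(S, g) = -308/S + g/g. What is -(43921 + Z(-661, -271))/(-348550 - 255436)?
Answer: 14516375/199617373 ≈ 0.072721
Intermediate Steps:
Z(S, g) = 1 - 308/S (Z(S, g) = -308/S + 1 = 1 - 308/S)
-(43921 + Z(-661, -271))/(-348550 - 255436) = -(43921 + (-308 - 661)/(-661))/(-348550 - 255436) = -(43921 - 1/661*(-969))/(-603986) = -(43921 + 969/661)*(-1)/603986 = -29032750*(-1)/(661*603986) = -1*(-14516375/199617373) = 14516375/199617373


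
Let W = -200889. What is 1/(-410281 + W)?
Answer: -1/611170 ≈ -1.6362e-6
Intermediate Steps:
1/(-410281 + W) = 1/(-410281 - 200889) = 1/(-611170) = -1/611170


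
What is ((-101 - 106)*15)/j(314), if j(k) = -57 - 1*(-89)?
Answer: -3105/32 ≈ -97.031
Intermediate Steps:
j(k) = 32 (j(k) = -57 + 89 = 32)
((-101 - 106)*15)/j(314) = ((-101 - 106)*15)/32 = -207*15*(1/32) = -3105*1/32 = -3105/32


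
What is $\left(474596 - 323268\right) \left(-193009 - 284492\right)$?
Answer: $-72259271328$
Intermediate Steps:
$\left(474596 - 323268\right) \left(-193009 - 284492\right) = 151328 \left(-477501\right) = -72259271328$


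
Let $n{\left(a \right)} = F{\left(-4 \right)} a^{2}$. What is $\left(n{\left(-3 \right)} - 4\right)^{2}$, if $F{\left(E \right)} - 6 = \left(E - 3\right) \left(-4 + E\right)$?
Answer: $306916$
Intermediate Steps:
$F{\left(E \right)} = 6 + \left(-4 + E\right) \left(-3 + E\right)$ ($F{\left(E \right)} = 6 + \left(E - 3\right) \left(-4 + E\right) = 6 + \left(-3 + E\right) \left(-4 + E\right) = 6 + \left(-4 + E\right) \left(-3 + E\right)$)
$n{\left(a \right)} = 62 a^{2}$ ($n{\left(a \right)} = \left(18 + \left(-4\right)^{2} - -28\right) a^{2} = \left(18 + 16 + 28\right) a^{2} = 62 a^{2}$)
$\left(n{\left(-3 \right)} - 4\right)^{2} = \left(62 \left(-3\right)^{2} - 4\right)^{2} = \left(62 \cdot 9 - 4\right)^{2} = \left(558 - 4\right)^{2} = 554^{2} = 306916$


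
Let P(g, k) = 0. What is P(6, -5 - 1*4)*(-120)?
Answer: 0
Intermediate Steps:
P(6, -5 - 1*4)*(-120) = 0*(-120) = 0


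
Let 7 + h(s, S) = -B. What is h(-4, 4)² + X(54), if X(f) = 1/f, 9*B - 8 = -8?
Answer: 2647/54 ≈ 49.018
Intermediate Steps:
B = 0 (B = 8/9 + (⅑)*(-8) = 8/9 - 8/9 = 0)
h(s, S) = -7 (h(s, S) = -7 - 1*0 = -7 + 0 = -7)
h(-4, 4)² + X(54) = (-7)² + 1/54 = 49 + 1/54 = 2647/54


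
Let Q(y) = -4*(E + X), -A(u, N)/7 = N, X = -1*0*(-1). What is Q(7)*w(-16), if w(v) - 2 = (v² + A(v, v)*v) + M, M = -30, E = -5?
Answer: -31280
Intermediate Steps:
X = 0 (X = 0*(-1) = 0)
A(u, N) = -7*N
Q(y) = 20 (Q(y) = -4*(-5 + 0) = -4*(-5) = 20)
w(v) = -28 - 6*v² (w(v) = 2 + ((v² + (-7*v)*v) - 30) = 2 + ((v² - 7*v²) - 30) = 2 + (-6*v² - 30) = 2 + (-30 - 6*v²) = -28 - 6*v²)
Q(7)*w(-16) = 20*(-28 - 6*(-16)²) = 20*(-28 - 6*256) = 20*(-28 - 1536) = 20*(-1564) = -31280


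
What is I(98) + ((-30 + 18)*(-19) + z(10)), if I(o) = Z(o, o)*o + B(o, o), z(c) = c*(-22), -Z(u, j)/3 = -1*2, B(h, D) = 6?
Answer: 602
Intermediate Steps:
Z(u, j) = 6 (Z(u, j) = -(-3)*2 = -3*(-2) = 6)
z(c) = -22*c
I(o) = 6 + 6*o (I(o) = 6*o + 6 = 6 + 6*o)
I(98) + ((-30 + 18)*(-19) + z(10)) = (6 + 6*98) + ((-30 + 18)*(-19) - 22*10) = (6 + 588) + (-12*(-19) - 220) = 594 + (228 - 220) = 594 + 8 = 602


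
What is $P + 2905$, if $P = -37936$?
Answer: $-35031$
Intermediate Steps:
$P + 2905 = -37936 + 2905 = -35031$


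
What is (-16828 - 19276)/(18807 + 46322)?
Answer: -36104/65129 ≈ -0.55435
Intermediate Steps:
(-16828 - 19276)/(18807 + 46322) = -36104/65129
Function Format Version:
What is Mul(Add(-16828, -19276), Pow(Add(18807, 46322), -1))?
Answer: Rational(-36104, 65129) ≈ -0.55435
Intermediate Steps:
Mul(Add(-16828, -19276), Pow(Add(18807, 46322), -1)) = Mul(-36104, Pow(65129, -1)) = Mul(-36104, Rational(1, 65129)) = Rational(-36104, 65129)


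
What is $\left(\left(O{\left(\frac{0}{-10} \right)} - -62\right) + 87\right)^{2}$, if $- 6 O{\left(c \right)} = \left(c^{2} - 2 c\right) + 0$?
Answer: $22201$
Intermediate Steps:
$O{\left(c \right)} = - \frac{c^{2}}{6} + \frac{c}{3}$ ($O{\left(c \right)} = - \frac{\left(c^{2} - 2 c\right) + 0}{6} = - \frac{c^{2} - 2 c}{6} = - \frac{c^{2}}{6} + \frac{c}{3}$)
$\left(\left(O{\left(\frac{0}{-10} \right)} - -62\right) + 87\right)^{2} = \left(\left(\frac{\frac{0}{-10} \left(2 - \frac{0}{-10}\right)}{6} - -62\right) + 87\right)^{2} = \left(\left(\frac{0 \left(- \frac{1}{10}\right) \left(2 - 0 \left(- \frac{1}{10}\right)\right)}{6} + 62\right) + 87\right)^{2} = \left(\left(\frac{1}{6} \cdot 0 \left(2 - 0\right) + 62\right) + 87\right)^{2} = \left(\left(\frac{1}{6} \cdot 0 \left(2 + 0\right) + 62\right) + 87\right)^{2} = \left(\left(\frac{1}{6} \cdot 0 \cdot 2 + 62\right) + 87\right)^{2} = \left(\left(0 + 62\right) + 87\right)^{2} = \left(62 + 87\right)^{2} = 149^{2} = 22201$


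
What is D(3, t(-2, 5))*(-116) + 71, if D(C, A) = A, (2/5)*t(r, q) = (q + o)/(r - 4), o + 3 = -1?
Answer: 358/3 ≈ 119.33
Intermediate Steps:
o = -4 (o = -3 - 1 = -4)
t(r, q) = 5*(-4 + q)/(2*(-4 + r)) (t(r, q) = 5*((q - 4)/(r - 4))/2 = 5*((-4 + q)/(-4 + r))/2 = 5*(-4 + q)/(2*(-4 + r)))
D(3, t(-2, 5))*(-116) + 71 = (5*(-4 + 5)/(2*(-4 - 2)))*(-116) + 71 = ((5/2)*1/(-6))*(-116) + 71 = ((5/2)*(-⅙)*1)*(-116) + 71 = -5/12*(-116) + 71 = 145/3 + 71 = 358/3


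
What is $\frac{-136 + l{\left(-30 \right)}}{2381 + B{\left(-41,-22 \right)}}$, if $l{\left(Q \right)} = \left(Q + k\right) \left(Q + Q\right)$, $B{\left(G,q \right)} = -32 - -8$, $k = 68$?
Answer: $- \frac{2416}{2357} \approx -1.025$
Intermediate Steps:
$B{\left(G,q \right)} = -24$ ($B{\left(G,q \right)} = -32 + 8 = -24$)
$l{\left(Q \right)} = 2 Q \left(68 + Q\right)$ ($l{\left(Q \right)} = \left(Q + 68\right) \left(Q + Q\right) = \left(68 + Q\right) 2 Q = 2 Q \left(68 + Q\right)$)
$\frac{-136 + l{\left(-30 \right)}}{2381 + B{\left(-41,-22 \right)}} = \frac{-136 + 2 \left(-30\right) \left(68 - 30\right)}{2381 - 24} = \frac{-136 + 2 \left(-30\right) 38}{2357} = \left(-136 - 2280\right) \frac{1}{2357} = \left(-2416\right) \frac{1}{2357} = - \frac{2416}{2357}$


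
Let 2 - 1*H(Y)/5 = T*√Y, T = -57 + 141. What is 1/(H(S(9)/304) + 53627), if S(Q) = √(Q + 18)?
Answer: 1/(53637 - 105*3^(¾)*√19/19) ≈ 1.8663e-5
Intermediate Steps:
T = 84
S(Q) = √(18 + Q)
H(Y) = 10 - 420*√Y
1/(H(S(9)/304) + 53627) = 1/((10 - 420*√19*(18 + 9)^(¼)/76) + 53627) = 1/((10 - 420*3^(¾)*√19/76) + 53627) = 1/((10 - 105*3^(¾)*√19/19) + 53627) = 1/(53637 - 105*3^(¾)*√19/19)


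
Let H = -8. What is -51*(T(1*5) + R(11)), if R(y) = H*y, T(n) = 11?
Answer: 3927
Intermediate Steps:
R(y) = -8*y
-51*(T(1*5) + R(11)) = -51*(11 - 8*11) = -51*(11 - 88) = -51*(-77) = 3927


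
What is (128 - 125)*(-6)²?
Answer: 108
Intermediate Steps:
(128 - 125)*(-6)² = 3*36 = 108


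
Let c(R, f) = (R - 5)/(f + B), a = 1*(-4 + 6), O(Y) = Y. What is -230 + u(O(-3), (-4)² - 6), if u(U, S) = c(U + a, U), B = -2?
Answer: -1144/5 ≈ -228.80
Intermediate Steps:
a = 2 (a = 1*2 = 2)
c(R, f) = (-5 + R)/(-2 + f) (c(R, f) = (R - 5)/(f - 2) = (-5 + R)/(-2 + f))
u(U, S) = (-3 + U)/(-2 + U) (u(U, S) = (-5 + (U + 2))/(-2 + U) = (-5 + (2 + U))/(-2 + U) = (-3 + U)/(-2 + U))
-230 + u(O(-3), (-4)² - 6) = -230 + (-3 - 3)/(-2 - 3) = -230 - 6/(-5) = -230 - ⅕*(-6) = -230 + 6/5 = -1144/5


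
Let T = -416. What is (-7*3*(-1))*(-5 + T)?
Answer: -8841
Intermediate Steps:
(-7*3*(-1))*(-5 + T) = (-7*3*(-1))*(-5 - 416) = -21*(-1)*(-421) = 21*(-421) = -8841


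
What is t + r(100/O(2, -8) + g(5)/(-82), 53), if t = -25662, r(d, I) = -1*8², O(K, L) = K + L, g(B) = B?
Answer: -25726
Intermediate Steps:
r(d, I) = -64 (r(d, I) = -1*64 = -64)
t + r(100/O(2, -8) + g(5)/(-82), 53) = -25662 - 64 = -25726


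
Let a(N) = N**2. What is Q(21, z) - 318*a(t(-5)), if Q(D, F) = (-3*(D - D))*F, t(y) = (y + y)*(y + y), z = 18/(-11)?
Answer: -3180000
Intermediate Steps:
z = -18/11 (z = 18*(-1/11) = -18/11 ≈ -1.6364)
t(y) = 4*y**2 (t(y) = (2*y)*(2*y) = 4*y**2)
Q(D, F) = 0 (Q(D, F) = (-3*0)*F = 0*F = 0)
Q(21, z) - 318*a(t(-5)) = 0 - 318*(4*(-5)**2)**2 = 0 - 318*(4*25)**2 = 0 - 318*100**2 = 0 - 318*10000 = 0 - 3180000 = -3180000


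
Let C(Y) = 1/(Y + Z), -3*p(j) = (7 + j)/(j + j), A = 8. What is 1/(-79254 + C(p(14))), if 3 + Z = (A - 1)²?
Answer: -183/14503478 ≈ -1.2618e-5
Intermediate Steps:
Z = 46 (Z = -3 + (8 - 1)² = -3 + 7² = -3 + 49 = 46)
p(j) = -(7 + j)/(6*j) (p(j) = -(7 + j)/(3*(j + j)) = -(7 + j)/(3*(2*j)) = -(7 + j)*1/(2*j)/3 = -(7 + j)/(6*j))
C(Y) = 1/(46 + Y) (C(Y) = 1/(Y + 46) = 1/(46 + Y))
1/(-79254 + C(p(14))) = 1/(-79254 + 1/(46 + (⅙)*(-7 - 1*14)/14)) = 1/(-79254 + 1/(46 + (⅙)*(1/14)*(-7 - 14))) = 1/(-79254 + 1/(46 + (⅙)*(1/14)*(-21))) = 1/(-79254 + 1/(46 - ¼)) = 1/(-79254 + 1/(183/4)) = 1/(-79254 + 4/183) = 1/(-14503478/183) = -183/14503478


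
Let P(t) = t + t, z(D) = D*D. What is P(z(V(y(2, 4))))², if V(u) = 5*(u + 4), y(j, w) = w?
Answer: 10240000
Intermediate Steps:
V(u) = 20 + 5*u (V(u) = 5*(4 + u) = 20 + 5*u)
z(D) = D²
P(t) = 2*t
P(z(V(y(2, 4))))² = (2*(20 + 5*4)²)² = (2*(20 + 20)²)² = (2*40²)² = (2*1600)² = 3200² = 10240000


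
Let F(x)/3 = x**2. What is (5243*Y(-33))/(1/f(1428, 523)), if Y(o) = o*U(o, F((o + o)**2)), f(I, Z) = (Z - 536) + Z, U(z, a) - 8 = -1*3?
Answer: -441198450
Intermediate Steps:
F(x) = 3*x**2
U(z, a) = 5 (U(z, a) = 8 - 1*3 = 8 - 3 = 5)
f(I, Z) = -536 + 2*Z (f(I, Z) = (-536 + Z) + Z = -536 + 2*Z)
Y(o) = 5*o (Y(o) = o*5 = 5*o)
(5243*Y(-33))/(1/f(1428, 523)) = (5243*(5*(-33)))/(1/(-536 + 2*523)) = (5243*(-165))/(1/(-536 + 1046)) = -865095/(1/510) = -865095/1/510 = -865095*510 = -441198450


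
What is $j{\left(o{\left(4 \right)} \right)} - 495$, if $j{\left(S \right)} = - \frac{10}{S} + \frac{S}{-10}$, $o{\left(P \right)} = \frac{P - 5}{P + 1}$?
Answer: $- \frac{22249}{50} \approx -444.98$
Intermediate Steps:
$o{\left(P \right)} = \frac{-5 + P}{1 + P}$
$j{\left(S \right)} = - \frac{10}{S} - \frac{S}{10}$ ($j{\left(S \right)} = - \frac{10}{S} + S \left(- \frac{1}{10}\right) = - \frac{10}{S} - \frac{S}{10}$)
$j{\left(o{\left(4 \right)} \right)} - 495 = \left(- \frac{10}{\frac{1}{1 + 4} \left(-5 + 4\right)} - \frac{\frac{1}{1 + 4} \left(-5 + 4\right)}{10}\right) - 495 = \left(- \frac{10}{\frac{1}{5} \left(-1\right)} - \frac{\frac{1}{5} \left(-1\right)}{10}\right) - 495 = \left(- \frac{10}{- \frac{1}{5}} - - \frac{1}{50}\right) - 495 = \left(\left(-10\right) \left(-5\right) + \frac{1}{50}\right) - 495 = \left(50 + \frac{1}{50}\right) - 495 = \frac{2501}{50} - 495 = - \frac{22249}{50}$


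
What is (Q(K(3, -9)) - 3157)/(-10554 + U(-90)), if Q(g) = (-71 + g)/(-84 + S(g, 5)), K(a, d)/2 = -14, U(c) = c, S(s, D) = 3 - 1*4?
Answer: 134123/452370 ≈ 0.29649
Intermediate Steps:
S(s, D) = -1 (S(s, D) = 3 - 4 = -1)
K(a, d) = -28 (K(a, d) = 2*(-14) = -28)
Q(g) = 71/85 - g/85 (Q(g) = (-71 + g)/(-84 - 1) = (-71 + g)/(-85) = (-71 + g)*(-1/85) = 71/85 - g/85)
(Q(K(3, -9)) - 3157)/(-10554 + U(-90)) = ((71/85 - 1/85*(-28)) - 3157)/(-10554 - 90) = ((71/85 + 28/85) - 3157)/(-10644) = (99/85 - 3157)*(-1/10644) = -268246/85*(-1/10644) = 134123/452370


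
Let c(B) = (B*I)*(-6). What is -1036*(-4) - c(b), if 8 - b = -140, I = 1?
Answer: 5032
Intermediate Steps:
b = 148 (b = 8 - 1*(-140) = 8 + 140 = 148)
c(B) = -6*B (c(B) = (B*1)*(-6) = B*(-6) = -6*B)
-1036*(-4) - c(b) = -1036*(-4) - (-6)*148 = 4144 - 1*(-888) = 4144 + 888 = 5032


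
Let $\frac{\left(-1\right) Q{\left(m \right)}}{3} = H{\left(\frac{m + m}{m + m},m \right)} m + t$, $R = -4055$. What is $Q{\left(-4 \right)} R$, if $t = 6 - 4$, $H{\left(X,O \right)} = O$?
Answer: $218970$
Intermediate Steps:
$t = 2$ ($t = 6 - 4 = 2$)
$Q{\left(m \right)} = -6 - 3 m^{2}$ ($Q{\left(m \right)} = - 3 \left(m m + 2\right) = - 3 \left(m^{2} + 2\right) = - 3 \left(2 + m^{2}\right) = -6 - 3 m^{2}$)
$Q{\left(-4 \right)} R = \left(-6 - 3 \left(-4\right)^{2}\right) \left(-4055\right) = \left(-6 - 48\right) \left(-4055\right) = \left(-54\right) \left(-4055\right) = 218970$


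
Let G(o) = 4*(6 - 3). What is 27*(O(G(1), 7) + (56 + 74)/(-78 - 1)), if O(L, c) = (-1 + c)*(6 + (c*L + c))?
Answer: 1237896/79 ≈ 15670.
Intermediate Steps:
G(o) = 12 (G(o) = 4*3 = 12)
O(L, c) = (-1 + c)*(6 + c + L*c) (O(L, c) = (-1 + c)*(6 + (L*c + c)) = (-1 + c)*(6 + (c + L*c)) = (-1 + c)*(6 + c + L*c))
27*(O(G(1), 7) + (56 + 74)/(-78 - 1)) = 27*((-6 + 7² + 5*7 + 12*7² - 1*12*7) + (56 + 74)/(-78 - 1)) = 27*((-6 + 49 + 35 + 12*49 - 84) + 130/(-79)) = 27*((-6 + 49 + 35 + 588 - 84) + 130*(-1/79)) = 27*(582 - 130/79) = 27*(45848/79) = 1237896/79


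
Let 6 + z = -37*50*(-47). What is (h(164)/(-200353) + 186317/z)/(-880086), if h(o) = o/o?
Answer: -37329082957/15330650360405952 ≈ -2.4349e-6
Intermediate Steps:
z = 86944 (z = -6 - 37*50*(-47) = -6 - 1850*(-47) = -6 + 86950 = 86944)
h(o) = 1
(h(164)/(-200353) + 186317/z)/(-880086) = (1/(-200353) + 186317/86944)/(-880086) = (1*(-1/200353) + 186317*(1/86944))*(-1/880086) = (-1/200353 + 186317/86944)*(-1/880086) = (37329082957/17419491232)*(-1/880086) = -37329082957/15330650360405952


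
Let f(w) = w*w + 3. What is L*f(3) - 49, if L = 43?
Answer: 467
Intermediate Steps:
f(w) = 3 + w² (f(w) = w² + 3 = 3 + w²)
L*f(3) - 49 = 43*(3 + 3²) - 49 = 43*(3 + 9) - 49 = 43*12 - 49 = 516 - 49 = 467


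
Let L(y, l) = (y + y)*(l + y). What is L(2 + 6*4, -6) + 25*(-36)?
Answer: 140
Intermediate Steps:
L(y, l) = 2*y*(l + y) (L(y, l) = (2*y)*(l + y) = 2*y*(l + y))
L(2 + 6*4, -6) + 25*(-36) = 2*(2 + 6*4)*(-6 + (2 + 6*4)) + 25*(-36) = 2*(2 + 24)*(-6 + (2 + 24)) - 900 = 2*26*(-6 + 26) - 900 = 2*26*20 - 900 = 1040 - 900 = 140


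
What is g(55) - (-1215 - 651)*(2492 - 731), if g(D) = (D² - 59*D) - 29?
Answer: 3285777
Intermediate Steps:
g(D) = -29 + D² - 59*D
g(55) - (-1215 - 651)*(2492 - 731) = (-29 + 55² - 59*55) - (-1215 - 651)*(2492 - 731) = (-29 + 3025 - 3245) - (-1866)*1761 = -249 - 1*(-3286026) = -249 + 3286026 = 3285777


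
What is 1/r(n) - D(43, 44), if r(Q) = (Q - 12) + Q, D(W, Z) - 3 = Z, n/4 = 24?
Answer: -8459/180 ≈ -46.994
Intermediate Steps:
n = 96 (n = 4*24 = 96)
D(W, Z) = 3 + Z
r(Q) = -12 + 2*Q (r(Q) = (-12 + Q) + Q = -12 + 2*Q)
1/r(n) - D(43, 44) = 1/(-12 + 2*96) - (3 + 44) = 1/(-12 + 192) - 1*47 = 1/180 - 47 = -8459/180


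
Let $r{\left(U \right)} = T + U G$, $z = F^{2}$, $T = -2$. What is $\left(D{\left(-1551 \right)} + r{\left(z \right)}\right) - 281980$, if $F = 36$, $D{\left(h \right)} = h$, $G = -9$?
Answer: $-295197$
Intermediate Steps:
$z = 1296$ ($z = 36^{2} = 1296$)
$r{\left(U \right)} = -2 - 9 U$ ($r{\left(U \right)} = -2 + U \left(-9\right) = -2 - 9 U$)
$\left(D{\left(-1551 \right)} + r{\left(z \right)}\right) - 281980 = \left(-1551 - 11666\right) - 281980 = -13217 - 281980 = -295197$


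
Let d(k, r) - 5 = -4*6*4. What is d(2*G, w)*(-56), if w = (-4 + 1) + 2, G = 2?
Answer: 5096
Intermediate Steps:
w = -1 (w = -3 + 2 = -1)
d(k, r) = -91 (d(k, r) = 5 - 4*6*4 = 5 - 24*4 = 5 - 96 = -91)
d(2*G, w)*(-56) = -91*(-56) = 5096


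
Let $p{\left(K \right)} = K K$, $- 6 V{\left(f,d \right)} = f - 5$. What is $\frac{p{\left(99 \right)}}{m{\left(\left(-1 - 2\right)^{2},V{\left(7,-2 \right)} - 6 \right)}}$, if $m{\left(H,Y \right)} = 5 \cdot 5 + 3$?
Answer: $\frac{9801}{28} \approx 350.04$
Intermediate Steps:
$V{\left(f,d \right)} = \frac{5}{6} - \frac{f}{6}$ ($V{\left(f,d \right)} = - \frac{f - 5}{6} = - \frac{-5 + f}{6} = \frac{5}{6} - \frac{f}{6}$)
$m{\left(H,Y \right)} = 28$ ($m{\left(H,Y \right)} = 25 + 3 = 28$)
$p{\left(K \right)} = K^{2}$
$\frac{p{\left(99 \right)}}{m{\left(\left(-1 - 2\right)^{2},V{\left(7,-2 \right)} - 6 \right)}} = \frac{99^{2}}{28} = 9801 \cdot \frac{1}{28} = \frac{9801}{28}$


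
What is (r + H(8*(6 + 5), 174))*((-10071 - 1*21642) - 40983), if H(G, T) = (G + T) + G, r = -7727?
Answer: 536278392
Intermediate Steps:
H(G, T) = T + 2*G
(r + H(8*(6 + 5), 174))*((-10071 - 1*21642) - 40983) = (-7727 + (174 + 2*(8*(6 + 5))))*((-10071 - 1*21642) - 40983) = (-7727 + (174 + 2*(8*11)))*((-10071 - 21642) - 40983) = (-7727 + (174 + 2*88))*(-31713 - 40983) = (-7727 + (174 + 176))*(-72696) = (-7727 + 350)*(-72696) = -7377*(-72696) = 536278392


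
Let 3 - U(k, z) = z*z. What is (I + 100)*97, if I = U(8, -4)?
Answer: 8439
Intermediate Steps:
U(k, z) = 3 - z² (U(k, z) = 3 - z*z = 3 - z²)
I = -13 (I = 3 - 1*(-4)² = 3 - 1*16 = 3 - 16 = -13)
(I + 100)*97 = (-13 + 100)*97 = 87*97 = 8439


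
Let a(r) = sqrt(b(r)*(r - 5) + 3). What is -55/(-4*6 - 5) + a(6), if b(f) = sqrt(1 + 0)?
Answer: 113/29 ≈ 3.8966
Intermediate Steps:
b(f) = 1 (b(f) = sqrt(1) = 1)
a(r) = sqrt(-2 + r) (a(r) = sqrt(1*(r - 5) + 3) = sqrt(1*(-5 + r) + 3) = sqrt((-5 + r) + 3) = sqrt(-2 + r))
-55/(-4*6 - 5) + a(6) = -55/(-4*6 - 5) + sqrt(-2 + 6) = -55/(-24 - 5) + sqrt(4) = -55/(-29) + 2 = -55*(-1/29) + 2 = 55/29 + 2 = 113/29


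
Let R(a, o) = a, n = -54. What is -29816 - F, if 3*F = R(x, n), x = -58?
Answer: -89390/3 ≈ -29797.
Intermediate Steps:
F = -58/3 (F = (⅓)*(-58) = -58/3 ≈ -19.333)
-29816 - F = -29816 - 1*(-58/3) = -29816 + 58/3 = -89390/3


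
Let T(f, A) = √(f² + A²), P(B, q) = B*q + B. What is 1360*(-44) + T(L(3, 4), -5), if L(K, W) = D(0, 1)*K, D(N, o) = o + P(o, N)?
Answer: -59840 + √61 ≈ -59832.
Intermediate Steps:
P(B, q) = B + B*q
D(N, o) = o + o*(1 + N)
L(K, W) = 2*K (L(K, W) = (1*(2 + 0))*K = (1*2)*K = 2*K)
T(f, A) = √(A² + f²)
1360*(-44) + T(L(3, 4), -5) = 1360*(-44) + √((-5)² + (2*3)²) = -59840 + √(25 + 6²) = -59840 + √(25 + 36) = -59840 + √61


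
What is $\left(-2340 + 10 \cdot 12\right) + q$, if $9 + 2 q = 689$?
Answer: $-1880$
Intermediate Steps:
$q = 340$ ($q = - \frac{9}{2} + \frac{1}{2} \cdot 689 = - \frac{9}{2} + \frac{689}{2} = 340$)
$\left(-2340 + 10 \cdot 12\right) + q = \left(-2340 + 10 \cdot 12\right) + 340 = \left(-2340 + 120\right) + 340 = -2220 + 340 = -1880$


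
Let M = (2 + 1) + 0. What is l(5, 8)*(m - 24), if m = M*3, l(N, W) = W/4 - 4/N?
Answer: -18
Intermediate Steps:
M = 3 (M = 3 + 0 = 3)
l(N, W) = -4/N + W/4 (l(N, W) = W*(¼) - 4/N = W/4 - 4/N = -4/N + W/4)
m = 9 (m = 3*3 = 9)
l(5, 8)*(m - 24) = (-4/5 + (¼)*8)*(9 - 24) = (-4*⅕ + 2)*(-15) = (-⅘ + 2)*(-15) = (6/5)*(-15) = -18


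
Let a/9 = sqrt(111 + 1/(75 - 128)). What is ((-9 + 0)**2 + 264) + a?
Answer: 345 + 9*sqrt(311746)/53 ≈ 439.81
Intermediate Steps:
a = 9*sqrt(311746)/53 (a = 9*sqrt(111 + 1/(75 - 128)) = 9*sqrt(111 + 1/(-53)) = 9*sqrt(111 - 1/53) = 9*sqrt(5882/53) = 9*(sqrt(311746)/53) = 9*sqrt(311746)/53 ≈ 94.813)
((-9 + 0)**2 + 264) + a = ((-9 + 0)**2 + 264) + 9*sqrt(311746)/53 = ((-9)**2 + 264) + 9*sqrt(311746)/53 = (81 + 264) + 9*sqrt(311746)/53 = 345 + 9*sqrt(311746)/53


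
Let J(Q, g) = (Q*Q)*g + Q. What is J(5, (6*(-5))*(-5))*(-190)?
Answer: -713450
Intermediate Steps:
J(Q, g) = Q + g*Q² (J(Q, g) = Q²*g + Q = g*Q² + Q = Q + g*Q²)
J(5, (6*(-5))*(-5))*(-190) = (5*(1 + 5*((6*(-5))*(-5))))*(-190) = (5*(1 + 5*(-30*(-5))))*(-190) = (5*(1 + 5*150))*(-190) = (5*(1 + 750))*(-190) = (5*751)*(-190) = 3755*(-190) = -713450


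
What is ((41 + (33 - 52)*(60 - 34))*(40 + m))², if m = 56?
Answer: 1891206144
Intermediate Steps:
((41 + (33 - 52)*(60 - 34))*(40 + m))² = ((41 + (33 - 52)*(60 - 34))*(40 + 56))² = ((41 - 19*26)*96)² = ((41 - 494)*96)² = (-453*96)² = (-43488)² = 1891206144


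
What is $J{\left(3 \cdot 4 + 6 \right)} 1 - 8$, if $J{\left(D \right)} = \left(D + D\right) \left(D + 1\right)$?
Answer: $676$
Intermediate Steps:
$J{\left(D \right)} = 2 D \left(1 + D\right)$
$J{\left(3 \cdot 4 + 6 \right)} 1 - 8 = 2 \left(3 \cdot 4 + 6\right) \left(1 + \left(3 \cdot 4 + 6\right)\right) 1 - 8 = 2 \left(12 + 6\right) \left(1 + \left(12 + 6\right)\right) 1 - 8 = 2 \cdot 18 \left(1 + 18\right) 1 - 8 = 2 \cdot 18 \cdot 19 \cdot 1 - 8 = 684 \cdot 1 - 8 = 684 - 8 = 676$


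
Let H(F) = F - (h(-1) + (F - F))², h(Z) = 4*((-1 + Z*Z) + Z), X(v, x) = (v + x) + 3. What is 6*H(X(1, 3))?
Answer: -54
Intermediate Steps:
X(v, x) = 3 + v + x
h(Z) = -4 + 4*Z + 4*Z² (h(Z) = 4*((-1 + Z²) + Z) = 4*(-1 + Z + Z²) = -4 + 4*Z + 4*Z²)
H(F) = -16 + F (H(F) = F - ((-4 + 4*(-1) + 4*(-1)²) + (F - F))² = F - ((-4 - 4 + 4*1) + 0)² = F - ((-4 - 4 + 4) + 0)² = F - (-4 + 0)² = F - 1*(-4)² = F - 1*16 = F - 16 = -16 + F)
6*H(X(1, 3)) = 6*(-16 + (3 + 1 + 3)) = 6*(-16 + 7) = 6*(-9) = -54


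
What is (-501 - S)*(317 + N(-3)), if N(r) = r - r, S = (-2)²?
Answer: -160085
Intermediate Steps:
S = 4
N(r) = 0
(-501 - S)*(317 + N(-3)) = (-501 - 1*4)*(317 + 0) = (-501 - 4)*317 = -505*317 = -160085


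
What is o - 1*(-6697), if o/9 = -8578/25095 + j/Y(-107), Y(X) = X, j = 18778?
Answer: 4577728067/895055 ≈ 5114.5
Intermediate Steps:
o = -1416455268/895055 (o = 9*(-8578/25095 + 18778/(-107)) = 9*(-8578*1/25095 + 18778*(-1/107)) = 9*(-8578/25095 - 18778/107) = 9*(-472151756/2685165) = -1416455268/895055 ≈ -1582.5)
o - 1*(-6697) = -1416455268/895055 - 1*(-6697) = -1416455268/895055 + 6697 = 4577728067/895055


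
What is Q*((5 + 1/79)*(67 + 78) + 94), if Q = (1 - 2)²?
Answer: 64846/79 ≈ 820.83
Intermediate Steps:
Q = 1 (Q = (-1)² = 1)
Q*((5 + 1/79)*(67 + 78) + 94) = 1*((5 + 1/79)*(67 + 78) + 94) = 1*((5 + 1/79)*145 + 94) = 1*((396/79)*145 + 94) = 1*(57420/79 + 94) = 1*(64846/79) = 64846/79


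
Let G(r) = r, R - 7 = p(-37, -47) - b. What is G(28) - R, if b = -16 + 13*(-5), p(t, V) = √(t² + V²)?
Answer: -60 - √3578 ≈ -119.82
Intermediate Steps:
p(t, V) = √(V² + t²)
b = -81 (b = -16 - 65 = -81)
R = 88 + √3578 (R = 7 + (√((-47)² + (-37)²) - 1*(-81)) = 7 + (√(2209 + 1369) + 81) = 7 + (√3578 + 81) = 7 + (81 + √3578) = 88 + √3578 ≈ 147.82)
G(28) - R = 28 - (88 + √3578) = 28 + (-88 - √3578) = -60 - √3578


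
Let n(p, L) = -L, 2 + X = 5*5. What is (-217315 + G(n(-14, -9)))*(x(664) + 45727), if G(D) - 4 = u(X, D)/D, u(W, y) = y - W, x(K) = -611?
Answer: -88238459308/9 ≈ -9.8043e+9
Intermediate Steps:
X = 23 (X = -2 + 5*5 = -2 + 25 = 23)
G(D) = 4 + (-23 + D)/D (G(D) = 4 + (D - 1*23)/D = 4 + (D - 23)/D = 4 + (-23 + D)/D)
(-217315 + G(n(-14, -9)))*(x(664) + 45727) = (-217315 + (5 - 23/((-1*(-9)))))*(-611 + 45727) = (-217315 + (5 - 23/9))*45116 = (-217315 + 22/9)*45116 = -1955813/9*45116 = -88238459308/9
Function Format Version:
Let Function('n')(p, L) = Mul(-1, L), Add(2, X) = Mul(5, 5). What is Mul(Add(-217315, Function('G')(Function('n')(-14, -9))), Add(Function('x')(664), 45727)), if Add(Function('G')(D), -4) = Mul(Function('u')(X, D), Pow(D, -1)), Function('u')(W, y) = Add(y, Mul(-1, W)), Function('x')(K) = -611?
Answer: Rational(-88238459308, 9) ≈ -9.8043e+9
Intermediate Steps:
X = 23 (X = Add(-2, Mul(5, 5)) = Add(-2, 25) = 23)
Function('G')(D) = Add(4, Mul(Pow(D, -1), Add(-23, D))) (Function('G')(D) = Add(4, Mul(Add(D, Mul(-1, 23)), Pow(D, -1))) = Add(4, Mul(Add(D, -23), Pow(D, -1))) = Add(4, Mul(Add(-23, D), Pow(D, -1))) = Add(4, Mul(Pow(D, -1), Add(-23, D))))
Mul(Add(-217315, Function('G')(Function('n')(-14, -9))), Add(Function('x')(664), 45727)) = Mul(Add(-217315, Add(5, Mul(-23, Pow(Mul(-1, -9), -1)))), Add(-611, 45727)) = Mul(Add(-217315, Add(5, Mul(-23, Pow(9, -1)))), 45116) = Mul(Add(-217315, Add(5, Mul(-23, Rational(1, 9)))), 45116) = Mul(Add(-217315, Add(5, Rational(-23, 9))), 45116) = Mul(Add(-217315, Rational(22, 9)), 45116) = Mul(Rational(-1955813, 9), 45116) = Rational(-88238459308, 9)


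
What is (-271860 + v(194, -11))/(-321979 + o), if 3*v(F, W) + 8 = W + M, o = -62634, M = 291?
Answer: 815308/1153839 ≈ 0.70660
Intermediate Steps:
v(F, W) = 283/3 + W/3 (v(F, W) = -8/3 + (W + 291)/3 = -8/3 + (291 + W)/3 = -8/3 + (97 + W/3) = 283/3 + W/3)
(-271860 + v(194, -11))/(-321979 + o) = (-271860 + (283/3 + (1/3)*(-11)))/(-321979 - 62634) = (-271860 + (283/3 - 11/3))/(-384613) = (-271860 + 272/3)*(-1/384613) = -815308/3*(-1/384613) = 815308/1153839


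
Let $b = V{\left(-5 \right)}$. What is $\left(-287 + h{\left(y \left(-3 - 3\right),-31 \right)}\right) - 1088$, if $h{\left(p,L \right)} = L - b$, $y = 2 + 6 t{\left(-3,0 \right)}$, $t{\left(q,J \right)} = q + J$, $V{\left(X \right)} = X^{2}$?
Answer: $-1431$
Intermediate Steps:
$t{\left(q,J \right)} = J + q$
$b = 25$ ($b = \left(-5\right)^{2} = 25$)
$y = -16$ ($y = 2 + 6 \left(0 - 3\right) = 2 + 6 \left(-3\right) = 2 - 18 = -16$)
$h{\left(p,L \right)} = -25 + L$ ($h{\left(p,L \right)} = L - 25 = -25 + L$)
$\left(-287 + h{\left(y \left(-3 - 3\right),-31 \right)}\right) - 1088 = \left(-287 - 56\right) - 1088 = -343 - 1088 = -1431$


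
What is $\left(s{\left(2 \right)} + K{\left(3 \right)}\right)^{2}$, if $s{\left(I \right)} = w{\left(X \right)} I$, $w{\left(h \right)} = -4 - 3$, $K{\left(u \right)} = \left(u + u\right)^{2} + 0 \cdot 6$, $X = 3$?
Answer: $484$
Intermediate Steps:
$K{\left(u \right)} = 4 u^{2}$ ($K{\left(u \right)} = \left(2 u\right)^{2} + 0 = 4 u^{2} + 0 = 4 u^{2}$)
$w{\left(h \right)} = -7$
$s{\left(I \right)} = - 7 I$
$\left(s{\left(2 \right)} + K{\left(3 \right)}\right)^{2} = \left(\left(-7\right) 2 + 4 \cdot 3^{2}\right)^{2} = \left(-14 + 4 \cdot 9\right)^{2} = \left(-14 + 36\right)^{2} = 22^{2} = 484$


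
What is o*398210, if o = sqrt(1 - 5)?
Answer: 796420*I ≈ 7.9642e+5*I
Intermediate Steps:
o = 2*I (o = sqrt(-4) = 2*I ≈ 2.0*I)
o*398210 = (2*I)*398210 = 796420*I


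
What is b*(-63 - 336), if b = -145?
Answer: 57855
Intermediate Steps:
b*(-63 - 336) = -145*(-63 - 336) = -145*(-399) = 57855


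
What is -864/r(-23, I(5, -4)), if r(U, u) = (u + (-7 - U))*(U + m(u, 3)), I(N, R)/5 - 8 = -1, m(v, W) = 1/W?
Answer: 216/289 ≈ 0.74741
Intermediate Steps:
I(N, R) = 35 (I(N, R) = 40 + 5*(-1) = 40 - 5 = 35)
r(U, u) = (⅓ + U)*(-7 + u - U) (r(U, u) = (u + (-7 - U))*(U + 1/3) = (-7 + u - U)*(U + ⅓) = (-7 + u - U)*(⅓ + U) = (⅓ + U)*(-7 + u - U))
-864/r(-23, I(5, -4)) = -864/(-7/3 - 1*(-23)² - 22/3*(-23) + (⅓)*35 - 23*35) = -864/(-7/3 - 1*529 + 506/3 + 35/3 - 805) = -864/(-7/3 - 529 + 506/3 + 35/3 - 805) = -864/(-1156) = -864*(-1/1156) = 216/289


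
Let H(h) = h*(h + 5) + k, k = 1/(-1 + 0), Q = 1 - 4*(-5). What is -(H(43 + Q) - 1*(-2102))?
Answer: -6517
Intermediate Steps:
Q = 21 (Q = 1 + 20 = 21)
k = -1 (k = 1/(-1) = -1)
H(h) = -1 + h*(5 + h) (H(h) = h*(h + 5) - 1 = h*(5 + h) - 1 = -1 + h*(5 + h))
-(H(43 + Q) - 1*(-2102)) = -((-1 + (43 + 21)² + 5*(43 + 21)) - 1*(-2102)) = -((-1 + 64² + 5*64) + 2102) = -((-1 + 4096 + 320) + 2102) = -(4415 + 2102) = -1*6517 = -6517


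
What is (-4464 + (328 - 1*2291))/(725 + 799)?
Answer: -6427/1524 ≈ -4.2172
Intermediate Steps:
(-4464 + (328 - 1*2291))/(725 + 799) = (-4464 + (328 - 2291))/1524 = (-4464 - 1963)*(1/1524) = -6427*1/1524 = -6427/1524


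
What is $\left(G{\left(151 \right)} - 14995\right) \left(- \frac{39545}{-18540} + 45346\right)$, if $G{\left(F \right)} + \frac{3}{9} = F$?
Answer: $- \frac{7488263005441}{11124} \approx -6.7316 \cdot 10^{8}$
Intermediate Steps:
$G{\left(F \right)} = - \frac{1}{3} + F$
$\left(G{\left(151 \right)} - 14995\right) \left(- \frac{39545}{-18540} + 45346\right) = \left(\left(- \frac{1}{3} + 151\right) - 14995\right) \left(- \frac{39545}{-18540} + 45346\right) = \left(\frac{452}{3} - 14995\right) \left(\left(-39545\right) \left(- \frac{1}{18540}\right) + 45346\right) = - \frac{44533 \left(\frac{7909}{3708} + 45346\right)}{3} = \left(- \frac{44533}{3}\right) \frac{168150877}{3708} = - \frac{7488263005441}{11124}$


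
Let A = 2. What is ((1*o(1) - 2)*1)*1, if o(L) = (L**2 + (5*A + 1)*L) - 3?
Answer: 7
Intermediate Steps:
o(L) = -3 + L**2 + 11*L (o(L) = (L**2 + (5*2 + 1)*L) - 3 = (L**2 + (10 + 1)*L) - 3 = (L**2 + 11*L) - 3 = -3 + L**2 + 11*L)
((1*o(1) - 2)*1)*1 = ((1*(-3 + 1**2 + 11*1) - 2)*1)*1 = ((1*(-3 + 1 + 11) - 2)*1)*1 = ((1*9 - 2)*1)*1 = ((9 - 2)*1)*1 = (7*1)*1 = 7*1 = 7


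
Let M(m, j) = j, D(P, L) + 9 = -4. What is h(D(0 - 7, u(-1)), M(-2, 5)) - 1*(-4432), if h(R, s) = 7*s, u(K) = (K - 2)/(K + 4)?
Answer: 4467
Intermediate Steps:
u(K) = (-2 + K)/(4 + K)
D(P, L) = -13 (D(P, L) = -9 - 4 = -13)
h(D(0 - 7, u(-1)), M(-2, 5)) - 1*(-4432) = 7*5 - 1*(-4432) = 35 + 4432 = 4467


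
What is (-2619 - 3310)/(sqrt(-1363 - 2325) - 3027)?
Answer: 17947083/9166417 + 11858*I*sqrt(922)/9166417 ≈ 1.9579 + 0.039281*I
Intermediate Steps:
(-2619 - 3310)/(sqrt(-1363 - 2325) - 3027) = -5929/(sqrt(-3688) - 3027) = -5929/(2*I*sqrt(922) - 3027) = -5929/(-3027 + 2*I*sqrt(922))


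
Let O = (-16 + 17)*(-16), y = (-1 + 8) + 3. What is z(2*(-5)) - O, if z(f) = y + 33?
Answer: 59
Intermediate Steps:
y = 10 (y = 7 + 3 = 10)
O = -16 (O = 1*(-16) = -16)
z(f) = 43 (z(f) = 10 + 33 = 43)
z(2*(-5)) - O = 43 - 1*(-16) = 43 + 16 = 59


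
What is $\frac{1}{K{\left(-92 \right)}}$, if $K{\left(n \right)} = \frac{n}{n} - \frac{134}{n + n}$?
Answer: $\frac{92}{159} \approx 0.57862$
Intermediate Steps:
$K{\left(n \right)} = 1 - \frac{67}{n}$ ($K{\left(n \right)} = 1 - \frac{134}{2 n} = 1 - 134 \frac{1}{2 n} = 1 - \frac{67}{n}$)
$\frac{1}{K{\left(-92 \right)}} = \frac{1}{\frac{1}{-92} \left(-67 - 92\right)} = \frac{1}{\left(- \frac{1}{92}\right) \left(-159\right)} = \frac{1}{\frac{159}{92}} = \frac{92}{159}$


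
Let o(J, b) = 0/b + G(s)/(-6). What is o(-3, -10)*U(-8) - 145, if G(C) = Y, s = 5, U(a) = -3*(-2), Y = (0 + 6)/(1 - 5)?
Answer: -287/2 ≈ -143.50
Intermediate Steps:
Y = -3/2 (Y = 6/(-4) = 6*(-¼) = -3/2 ≈ -1.5000)
U(a) = 6
G(C) = -3/2
o(J, b) = ¼ (o(J, b) = 0/b - 3/2/(-6) = 0 - 3/2*(-⅙) = 0 + ¼ = ¼)
o(-3, -10)*U(-8) - 145 = (¼)*6 - 145 = 3/2 - 145 = -287/2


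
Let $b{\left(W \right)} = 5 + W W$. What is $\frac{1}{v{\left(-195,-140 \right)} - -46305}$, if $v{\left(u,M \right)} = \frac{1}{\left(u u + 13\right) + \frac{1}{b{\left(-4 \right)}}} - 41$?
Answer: $\frac{798799}{36955636957} \approx 2.1615 \cdot 10^{-5}$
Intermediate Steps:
$b{\left(W \right)} = 5 + W^{2}$
$v{\left(u,M \right)} = -41 + \frac{1}{\frac{274}{21} + u^{2}}$ ($v{\left(u,M \right)} = \frac{1}{\left(u u + 13\right) + \frac{1}{5 + \left(-4\right)^{2}}} - 41 = \frac{1}{\left(u^{2} + 13\right) + \frac{1}{5 + 16}} - 41 = \frac{1}{\left(13 + u^{2}\right) + \frac{1}{21}} - 41 = \frac{1}{\frac{274}{21} + u^{2}} - 41 = -41 + \frac{1}{\frac{274}{21} + u^{2}}$)
$\frac{1}{v{\left(-195,-140 \right)} - -46305} = \frac{1}{\frac{-11213 - 861 \left(-195\right)^{2}}{274 + 21 \left(-195\right)^{2}} - -46305} = \frac{1}{\frac{-11213 - 32739525}{274 + 21 \cdot 38025} + 46305} = \frac{1}{\frac{-11213 - 32739525}{274 + 798525} + 46305} = \frac{1}{\frac{1}{798799} \left(-32750738\right) + 46305} = \frac{1}{- \frac{32750738}{798799} + 46305} = \frac{1}{\frac{36955636957}{798799}} = \frac{798799}{36955636957}$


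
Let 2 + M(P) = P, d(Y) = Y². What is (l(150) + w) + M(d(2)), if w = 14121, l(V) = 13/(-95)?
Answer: 1341672/95 ≈ 14123.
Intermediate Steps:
M(P) = -2 + P
l(V) = -13/95 (l(V) = 13*(-1/95) = -13/95)
(l(150) + w) + M(d(2)) = (-13/95 + 14121) + (-2 + 2²) = 1341482/95 + (-2 + 4) = 1341482/95 + 2 = 1341672/95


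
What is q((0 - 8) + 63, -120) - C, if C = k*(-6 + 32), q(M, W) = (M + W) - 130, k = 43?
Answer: -1313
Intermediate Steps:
q(M, W) = -130 + M + W
C = 1118 (C = 43*(-6 + 32) = 43*26 = 1118)
q((0 - 8) + 63, -120) - C = (-130 + ((0 - 8) + 63) - 120) - 1*1118 = (-130 + (-8 + 63) - 120) - 1118 = (-130 + 55 - 120) - 1118 = -195 - 1118 = -1313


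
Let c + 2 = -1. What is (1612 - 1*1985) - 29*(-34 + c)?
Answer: 700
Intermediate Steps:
c = -3 (c = -2 - 1 = -3)
(1612 - 1*1985) - 29*(-34 + c) = (1612 - 1*1985) - 29*(-34 - 3) = (1612 - 1985) - 29*(-37) = -373 + 1073 = 700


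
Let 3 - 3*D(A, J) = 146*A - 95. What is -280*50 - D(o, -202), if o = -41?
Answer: -16028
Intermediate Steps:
D(A, J) = 98/3 - 146*A/3 (D(A, J) = 1 - (146*A - 95)/3 = 1 - (-95 + 146*A)/3 = 1 + (95/3 - 146*A/3) = 98/3 - 146*A/3)
-280*50 - D(o, -202) = -280*50 - (98/3 - 146/3*(-41)) = -14000 - (98/3 + 5986/3) = -14000 - 1*2028 = -14000 - 2028 = -16028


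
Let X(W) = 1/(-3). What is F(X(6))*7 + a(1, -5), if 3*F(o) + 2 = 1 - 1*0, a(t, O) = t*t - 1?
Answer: -7/3 ≈ -2.3333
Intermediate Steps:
X(W) = -⅓
a(t, O) = -1 + t² (a(t, O) = t² - 1 = -1 + t²)
F(o) = -⅓ (F(o) = -⅔ + (1 - 1*0)/3 = -⅔ + (1 + 0)/3 = -⅔ + (⅓)*1 = -⅔ + ⅓ = -⅓)
F(X(6))*7 + a(1, -5) = -⅓*7 + (-1 + 1²) = -7/3 + (-1 + 1) = -7/3 + 0 = -7/3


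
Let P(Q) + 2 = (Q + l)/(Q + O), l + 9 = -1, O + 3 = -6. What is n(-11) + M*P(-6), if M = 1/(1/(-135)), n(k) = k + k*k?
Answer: 236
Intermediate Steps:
O = -9 (O = -3 - 6 = -9)
l = -10 (l = -9 - 1 = -10)
n(k) = k + k²
P(Q) = -2 + (-10 + Q)/(-9 + Q) (P(Q) = -2 + (Q - 10)/(Q - 9) = -2 + (-10 + Q)/(-9 + Q))
M = -135 (M = 1/(-1/135) = -135)
n(-11) + M*P(-6) = -11*(1 - 11) - 135*(8 - 1*(-6))/(-9 - 6) = -11*(-10) - 135*(8 + 6)/(-15) = 110 - (-9)*14 = 110 - 135*(-14/15) = 110 + 126 = 236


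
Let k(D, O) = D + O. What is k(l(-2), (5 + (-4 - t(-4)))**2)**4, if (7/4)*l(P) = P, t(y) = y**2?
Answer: 6029426229121/2401 ≈ 2.5112e+9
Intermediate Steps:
l(P) = 4*P/7
k(l(-2), (5 + (-4 - t(-4)))**2)**4 = ((4/7)*(-2) + (5 + (-4 - 1*(-4)**2))**2)**4 = (-8/7 + (5 + (-4 - 1*16))**2)**4 = (-8/7 + (5 + (-4 - 16))**2)**4 = (-8/7 + (5 - 20)**2)**4 = (-8/7 + (-15)**2)**4 = (-8/7 + 225)**4 = (1567/7)**4 = 6029426229121/2401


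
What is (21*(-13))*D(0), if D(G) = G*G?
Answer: 0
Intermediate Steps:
D(G) = G²
(21*(-13))*D(0) = (21*(-13))*0² = -273*0 = 0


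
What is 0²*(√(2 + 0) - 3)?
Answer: 0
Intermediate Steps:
0²*(√(2 + 0) - 3) = 0*(√2 - 3) = 0*(-3 + √2) = 0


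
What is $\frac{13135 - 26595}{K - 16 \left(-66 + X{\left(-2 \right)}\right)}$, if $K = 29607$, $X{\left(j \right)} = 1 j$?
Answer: $- \frac{2692}{6139} \approx -0.43851$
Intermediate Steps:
$X{\left(j \right)} = j$
$\frac{13135 - 26595}{K - 16 \left(-66 + X{\left(-2 \right)}\right)} = \frac{13135 - 26595}{29607 - 16 \left(-66 - 2\right)} = \frac{13135 - 26595}{29607 - -1088} = \frac{13135 - 26595}{29607 + 1088} = - \frac{13460}{30695} = \left(-13460\right) \frac{1}{30695} = - \frac{2692}{6139}$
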